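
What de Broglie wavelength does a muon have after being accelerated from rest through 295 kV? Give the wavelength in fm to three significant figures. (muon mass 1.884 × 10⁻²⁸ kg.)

KE = eV = 1.602 × 10⁻¹⁹ × 2.950 × 10⁵ = 4.726 × 10⁻¹⁴ J.
p = √(2mKE) = √(2 × 1.884 × 10⁻²⁸ × 4.726 × 10⁻¹⁴) = 4.220 × 10⁻²¹ kg·m/s.
λ = h/p = 6.626 × 10⁻³⁴ / 4.220 × 10⁻²¹ = 1.57 × 10⁻¹³ m = 157 fm.

λ = 157 fm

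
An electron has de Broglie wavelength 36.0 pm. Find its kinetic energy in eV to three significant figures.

KE = 1160 eV

p = h/λ = 6.626 × 10⁻³⁴ / 3.600 × 10⁻¹¹ = 1.841 × 10⁻²³ kg·m/s.
KE = p²/(2m) = (1.841 × 10⁻²³)² / (2 × 9.109 × 10⁻³¹) = 1.860 × 10⁻¹⁶ J = 1160 eV.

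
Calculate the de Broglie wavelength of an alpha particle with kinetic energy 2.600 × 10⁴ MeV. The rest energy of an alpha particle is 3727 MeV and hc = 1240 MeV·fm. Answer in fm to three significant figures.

λ = 0.0420 fm

Total energy E = KE + m₀c² = 2.600 × 10⁴ + 3727 = 29727 MeV.
(pc)² = E² − (m₀c²)² = (29727)² − (3727)² = 8.698 × 10⁸ MeV², so pc = 2.949 × 10⁴ MeV.
λ = hc/(pc) = 1240 MeV·fm / 2.949 × 10⁴ MeV = 0.0420 fm.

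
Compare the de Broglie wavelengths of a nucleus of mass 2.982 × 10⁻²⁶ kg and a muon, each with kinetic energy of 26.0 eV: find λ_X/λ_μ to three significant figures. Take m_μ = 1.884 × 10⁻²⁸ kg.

λ_X/λ_μ = 0.0795

At fixed KE, p = √(2mKE) so λ = h/p ∝ 1/√m.
λ_X/λ_μ = √(m_μ/m_X) = √(1.884 × 10⁻²⁸/2.982 × 10⁻²⁶) = √(6.318 × 10⁻³) = 0.0795.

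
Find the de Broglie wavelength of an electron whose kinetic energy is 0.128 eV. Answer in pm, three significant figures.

λ = 3430 pm

KE = 0.128 eV = 2.051 × 10⁻²⁰ J.
p = √(2mKE) = √(2 × 9.109 × 10⁻³¹ × 2.051 × 10⁻²⁰) = 1.933 × 10⁻²⁵ kg·m/s.
λ = h/p = 6.626 × 10⁻³⁴ / 1.933 × 10⁻²⁵ = 3.43 × 10⁻⁹ m = 3430 pm.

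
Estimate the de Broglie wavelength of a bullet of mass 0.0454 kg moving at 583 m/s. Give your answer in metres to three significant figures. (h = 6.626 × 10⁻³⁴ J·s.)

λ = 2.50 × 10⁻³⁵ m

p = mv = 0.0454 × 583 = 2.647 × 10¹ kg·m/s.
λ = h/p = 6.626 × 10⁻³⁴ / 2.647 × 10¹ = 2.50 × 10⁻³⁵ m.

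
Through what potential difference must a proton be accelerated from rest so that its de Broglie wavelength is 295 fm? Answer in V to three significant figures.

p = h/λ = 6.626 × 10⁻³⁴ / 2.950 × 10⁻¹³ = 2.246 × 10⁻²¹ kg·m/s.
KE = p²/(2m) = 1.508 × 10⁻¹⁵ J.
V = KE/e = 1.508 × 10⁻¹⁵ / (1.602 × 10⁻¹⁹) = 9410 V.

V = 9410 V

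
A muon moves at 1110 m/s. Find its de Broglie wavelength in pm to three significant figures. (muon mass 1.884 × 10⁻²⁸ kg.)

λ = 3170 pm

p = mv = 1.884 × 10⁻²⁸ × 1110 = 2.091 × 10⁻²⁵ kg·m/s.
λ = h/p = 6.626 × 10⁻³⁴ / 2.091 × 10⁻²⁵ = 3.17 × 10⁻⁹ m = 3170 pm.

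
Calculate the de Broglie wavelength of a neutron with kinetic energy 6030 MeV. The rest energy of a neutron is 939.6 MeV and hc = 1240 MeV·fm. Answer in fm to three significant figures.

λ = 0.180 fm

Total energy E = KE + m₀c² = 6030 + 939.6 = 6969.6 MeV.
(pc)² = E² − (m₀c²)² = (6969.6)² − (939.6)² = 4.769 × 10⁷ MeV², so pc = 6906 MeV.
λ = hc/(pc) = 1240 MeV·fm / 6906 MeV = 0.180 fm.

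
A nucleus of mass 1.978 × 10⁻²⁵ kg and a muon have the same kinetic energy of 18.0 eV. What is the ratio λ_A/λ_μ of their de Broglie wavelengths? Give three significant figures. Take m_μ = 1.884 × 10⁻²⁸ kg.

At fixed KE, p = √(2mKE) so λ = h/p ∝ 1/√m.
λ_A/λ_μ = √(m_μ/m_A) = √(1.884 × 10⁻²⁸/1.978 × 10⁻²⁵) = √(9.525 × 10⁻⁴) = 0.0309.

λ_A/λ_μ = 0.0309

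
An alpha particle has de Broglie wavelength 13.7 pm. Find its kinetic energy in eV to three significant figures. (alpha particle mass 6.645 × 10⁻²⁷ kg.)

p = h/λ = 6.626 × 10⁻³⁴ / 1.370 × 10⁻¹¹ = 4.836 × 10⁻²³ kg·m/s.
KE = p²/(2m) = (4.836 × 10⁻²³)² / (2 × 6.645 × 10⁻²⁷) = 1.760 × 10⁻¹⁹ J = 1.10 eV.

KE = 1.10 eV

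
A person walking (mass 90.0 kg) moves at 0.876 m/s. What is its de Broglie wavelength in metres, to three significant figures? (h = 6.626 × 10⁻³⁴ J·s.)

p = mv = 90.0 × 0.876 = 7.884 × 10¹ kg·m/s.
λ = h/p = 6.626 × 10⁻³⁴ / 7.884 × 10¹ = 8.40 × 10⁻³⁶ m.

λ = 8.40 × 10⁻³⁶ m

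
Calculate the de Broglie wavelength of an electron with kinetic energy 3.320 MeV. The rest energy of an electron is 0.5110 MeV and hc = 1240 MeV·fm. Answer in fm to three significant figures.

Total energy E = KE + m₀c² = 3.320 + 0.5110 = 3.8310 MeV.
(pc)² = E² − (m₀c²)² = (3.8310)² − (0.5110)² = 14.42 MeV², so pc = 3.797 MeV.
λ = hc/(pc) = 1240 MeV·fm / 3.797 MeV = 327 fm.

λ = 327 fm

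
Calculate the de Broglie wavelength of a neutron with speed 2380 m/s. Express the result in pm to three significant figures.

p = mv = 1.675 × 10⁻²⁷ × 2380 = 3.986 × 10⁻²⁴ kg·m/s.
λ = h/p = 6.626 × 10⁻³⁴ / 3.986 × 10⁻²⁴ = 1.66 × 10⁻¹⁰ m = 166 pm.

λ = 166 pm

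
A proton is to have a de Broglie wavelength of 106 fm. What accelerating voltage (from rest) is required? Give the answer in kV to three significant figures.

p = h/λ = 6.626 × 10⁻³⁴ / 1.060 × 10⁻¹³ = 6.251 × 10⁻²¹ kg·m/s.
KE = p²/(2m) = 1.168 × 10⁻¹⁴ J.
V = KE/e = 1.168 × 10⁻¹⁴ / (1.602 × 10⁻¹⁹) = 72.9 kV.

V = 72.9 kV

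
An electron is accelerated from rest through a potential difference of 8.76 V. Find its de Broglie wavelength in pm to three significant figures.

λ = 414 pm

KE = eV = 1.602 × 10⁻¹⁹ × 8.760 = 1.403 × 10⁻¹⁸ J.
p = √(2mKE) = √(2 × 9.109 × 10⁻³¹ × 1.403 × 10⁻¹⁸) = 1.599 × 10⁻²⁴ kg·m/s.
λ = h/p = 6.626 × 10⁻³⁴ / 1.599 × 10⁻²⁴ = 4.14 × 10⁻¹⁰ m = 414 pm.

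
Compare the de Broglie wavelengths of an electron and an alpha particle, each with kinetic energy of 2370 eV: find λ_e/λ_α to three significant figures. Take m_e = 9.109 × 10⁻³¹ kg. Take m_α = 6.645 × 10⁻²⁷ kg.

At fixed KE, p = √(2mKE) so λ = h/p ∝ 1/√m.
λ_e/λ_α = √(m_α/m_e) = √(6.645 × 10⁻²⁷/9.109 × 10⁻³¹) = √(7295) = 85.4.

λ_e/λ_α = 85.4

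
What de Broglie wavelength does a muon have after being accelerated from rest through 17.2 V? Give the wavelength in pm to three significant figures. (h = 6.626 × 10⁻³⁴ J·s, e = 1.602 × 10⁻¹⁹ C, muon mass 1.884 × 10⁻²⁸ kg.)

λ = 20.6 pm

KE = eV = 1.602 × 10⁻¹⁹ × 17.20 = 2.755 × 10⁻¹⁸ J.
p = √(2mKE) = √(2 × 1.884 × 10⁻²⁸ × 2.755 × 10⁻¹⁸) = 3.222 × 10⁻²³ kg·m/s.
λ = h/p = 6.626 × 10⁻³⁴ / 3.222 × 10⁻²³ = 2.06 × 10⁻¹¹ m = 20.6 pm.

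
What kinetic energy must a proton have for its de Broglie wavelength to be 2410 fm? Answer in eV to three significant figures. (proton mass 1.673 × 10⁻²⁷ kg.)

KE = 141 eV

p = h/λ = 6.626 × 10⁻³⁴ / 2.410 × 10⁻¹² = 2.749 × 10⁻²² kg·m/s.
KE = p²/(2m) = (2.749 × 10⁻²²)² / (2 × 1.673 × 10⁻²⁷) = 2.259 × 10⁻¹⁷ J = 141 eV.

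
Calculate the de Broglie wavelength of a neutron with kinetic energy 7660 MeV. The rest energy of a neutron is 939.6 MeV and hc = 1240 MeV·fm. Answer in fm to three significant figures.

λ = 0.145 fm

Total energy E = KE + m₀c² = 7660 + 939.6 = 8599.6 MeV.
(pc)² = E² − (m₀c²)² = (8599.6)² − (939.6)² = 7.307 × 10⁷ MeV², so pc = 8548 MeV.
λ = hc/(pc) = 1240 MeV·fm / 8548 MeV = 0.145 fm.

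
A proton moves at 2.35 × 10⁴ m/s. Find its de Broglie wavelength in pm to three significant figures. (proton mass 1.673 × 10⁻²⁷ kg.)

p = mv = 1.673 × 10⁻²⁷ × 2.35 × 10⁴ = 3.932 × 10⁻²³ kg·m/s.
λ = h/p = 6.626 × 10⁻³⁴ / 3.932 × 10⁻²³ = 1.69 × 10⁻¹¹ m = 16.9 pm.

λ = 16.9 pm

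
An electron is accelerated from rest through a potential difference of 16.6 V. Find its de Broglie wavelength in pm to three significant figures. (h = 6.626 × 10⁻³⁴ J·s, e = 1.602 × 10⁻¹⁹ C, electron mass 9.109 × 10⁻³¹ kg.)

KE = eV = 1.602 × 10⁻¹⁹ × 16.60 = 2.659 × 10⁻¹⁸ J.
p = √(2mKE) = √(2 × 9.109 × 10⁻³¹ × 2.659 × 10⁻¹⁸) = 2.201 × 10⁻²⁴ kg·m/s.
λ = h/p = 6.626 × 10⁻³⁴ / 2.201 × 10⁻²⁴ = 3.01 × 10⁻¹⁰ m = 301 pm.

λ = 301 pm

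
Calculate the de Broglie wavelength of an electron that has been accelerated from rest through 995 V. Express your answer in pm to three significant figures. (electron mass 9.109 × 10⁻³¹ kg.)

KE = eV = 1.602 × 10⁻¹⁹ × 995.0 = 1.594 × 10⁻¹⁶ J.
p = √(2mKE) = √(2 × 9.109 × 10⁻³¹ × 1.594 × 10⁻¹⁶) = 1.704 × 10⁻²³ kg·m/s.
λ = h/p = 6.626 × 10⁻³⁴ / 1.704 × 10⁻²³ = 3.89 × 10⁻¹¹ m = 38.9 pm.

λ = 38.9 pm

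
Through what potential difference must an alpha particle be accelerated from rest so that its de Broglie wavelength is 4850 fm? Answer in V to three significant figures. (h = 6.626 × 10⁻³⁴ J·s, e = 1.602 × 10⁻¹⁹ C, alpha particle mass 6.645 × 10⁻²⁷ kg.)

p = h/λ = 6.626 × 10⁻³⁴ / 4.850 × 10⁻¹² = 1.366 × 10⁻²² kg·m/s.
KE = p²/(2m) = 1.404 × 10⁻¹⁸ J.
V = KE/2e = 1.404 × 10⁻¹⁸ / (2 × 1.602 × 10⁻¹⁹) = 4.38 V.

V = 4.38 V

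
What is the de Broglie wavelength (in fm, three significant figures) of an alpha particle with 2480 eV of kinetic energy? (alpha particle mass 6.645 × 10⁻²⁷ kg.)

λ = 288 fm

KE = 2480 eV = 3.973 × 10⁻¹⁶ J.
p = √(2mKE) = √(2 × 6.645 × 10⁻²⁷ × 3.973 × 10⁻¹⁶) = 2.298 × 10⁻²¹ kg·m/s.
λ = h/p = 6.626 × 10⁻³⁴ / 2.298 × 10⁻²¹ = 2.88 × 10⁻¹³ m = 288 fm.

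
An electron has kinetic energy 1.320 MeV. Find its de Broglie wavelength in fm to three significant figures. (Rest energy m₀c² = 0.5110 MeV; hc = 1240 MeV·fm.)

Total energy E = KE + m₀c² = 1.320 + 0.5110 = 1.8310 MeV.
(pc)² = E² − (m₀c²)² = (1.8310)² − (0.5110)² = 3.091 MeV², so pc = 1.758 MeV.
λ = hc/(pc) = 1240 MeV·fm / 1.758 MeV = 705 fm.

λ = 705 fm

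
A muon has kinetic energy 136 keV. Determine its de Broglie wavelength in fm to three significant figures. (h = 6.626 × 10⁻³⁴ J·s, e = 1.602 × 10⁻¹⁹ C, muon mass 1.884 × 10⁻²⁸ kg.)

λ = 231 fm

KE = 136 keV = 2.179 × 10⁻¹⁴ J.
p = √(2mKE) = √(2 × 1.884 × 10⁻²⁸ × 2.179 × 10⁻¹⁴) = 2.865 × 10⁻²¹ kg·m/s.
λ = h/p = 6.626 × 10⁻³⁴ / 2.865 × 10⁻²¹ = 2.31 × 10⁻¹³ m = 231 fm.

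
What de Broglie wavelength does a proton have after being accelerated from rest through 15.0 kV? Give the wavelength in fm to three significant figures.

λ = 234 fm

KE = eV = 1.602 × 10⁻¹⁹ × 1.500 × 10⁴ = 2.403 × 10⁻¹⁵ J.
p = √(2mKE) = √(2 × 1.673 × 10⁻²⁷ × 2.403 × 10⁻¹⁵) = 2.836 × 10⁻²¹ kg·m/s.
λ = h/p = 6.626 × 10⁻³⁴ / 2.836 × 10⁻²¹ = 2.34 × 10⁻¹³ m = 234 fm.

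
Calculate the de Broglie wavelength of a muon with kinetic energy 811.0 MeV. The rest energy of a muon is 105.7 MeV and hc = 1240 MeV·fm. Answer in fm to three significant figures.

λ = 1.36 fm

Total energy E = KE + m₀c² = 811.0 + 105.7 = 916.7 MeV.
(pc)² = E² − (m₀c²)² = (916.7)² − (105.7)² = 8.292 × 10⁵ MeV², so pc = 910.6 MeV.
λ = hc/(pc) = 1240 MeV·fm / 910.6 MeV = 1.36 fm.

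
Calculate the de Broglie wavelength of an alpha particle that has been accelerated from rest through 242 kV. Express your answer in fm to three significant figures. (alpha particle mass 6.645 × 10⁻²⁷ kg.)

KE = 2eV = 2 × 1.602 × 10⁻¹⁹ × 2.420 × 10⁵ = 7.754 × 10⁻¹⁴ J.
p = √(2mKE) = √(2 × 6.645 × 10⁻²⁷ × 7.754 × 10⁻¹⁴) = 3.210 × 10⁻²⁰ kg·m/s.
λ = h/p = 6.626 × 10⁻³⁴ / 3.210 × 10⁻²⁰ = 2.06 × 10⁻¹⁴ m = 20.6 fm.

λ = 20.6 fm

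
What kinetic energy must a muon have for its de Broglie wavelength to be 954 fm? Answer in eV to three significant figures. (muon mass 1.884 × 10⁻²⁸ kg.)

KE = 7990 eV

p = h/λ = 6.626 × 10⁻³⁴ / 9.540 × 10⁻¹³ = 6.945 × 10⁻²² kg·m/s.
KE = p²/(2m) = (6.945 × 10⁻²²)² / (2 × 1.884 × 10⁻²⁸) = 1.280 × 10⁻¹⁵ J = 7990 eV.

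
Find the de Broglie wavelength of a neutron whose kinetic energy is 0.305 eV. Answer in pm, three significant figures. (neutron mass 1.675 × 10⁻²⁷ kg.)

KE = 0.305 eV = 4.886 × 10⁻²⁰ J.
p = √(2mKE) = √(2 × 1.675 × 10⁻²⁷ × 4.886 × 10⁻²⁰) = 1.279 × 10⁻²³ kg·m/s.
λ = h/p = 6.626 × 10⁻³⁴ / 1.279 × 10⁻²³ = 5.18 × 10⁻¹¹ m = 51.8 pm.

λ = 51.8 pm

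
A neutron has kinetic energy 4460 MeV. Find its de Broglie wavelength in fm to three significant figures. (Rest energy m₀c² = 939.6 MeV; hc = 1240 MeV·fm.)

Total energy E = KE + m₀c² = 4460 + 939.6 = 5399.6 MeV.
(pc)² = E² − (m₀c²)² = (5399.6)² − (939.6)² = 2.827 × 10⁷ MeV², so pc = 5317 MeV.
λ = hc/(pc) = 1240 MeV·fm / 5317 MeV = 0.233 fm.

λ = 0.233 fm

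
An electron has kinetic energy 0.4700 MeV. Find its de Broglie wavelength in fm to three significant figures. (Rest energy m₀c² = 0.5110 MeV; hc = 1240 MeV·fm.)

Total energy E = KE + m₀c² = 0.4700 + 0.5110 = 0.9810 MeV.
(pc)² = E² − (m₀c²)² = (0.9810)² − (0.5110)² = 0.7012 MeV², so pc = 0.8374 MeV.
λ = hc/(pc) = 1240 MeV·fm / 0.8374 MeV = 1480 fm.

λ = 1480 fm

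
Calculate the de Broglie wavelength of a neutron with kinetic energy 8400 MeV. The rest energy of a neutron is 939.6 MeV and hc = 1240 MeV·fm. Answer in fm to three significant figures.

λ = 0.133 fm

Total energy E = KE + m₀c² = 8400 + 939.6 = 9339.6 MeV.
(pc)² = E² − (m₀c²)² = (9339.6)² − (939.6)² = 8.635 × 10⁷ MeV², so pc = 9292 MeV.
λ = hc/(pc) = 1240 MeV·fm / 9292 MeV = 0.133 fm.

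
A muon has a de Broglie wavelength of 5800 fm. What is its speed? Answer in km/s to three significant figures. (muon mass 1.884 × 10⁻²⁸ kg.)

v = 606 km/s

p = h/λ = 6.626 × 10⁻³⁴ / 5.800 × 10⁻¹² = 1.142 × 10⁻²² kg·m/s.
v = p/m = 1.142 × 10⁻²² / 1.884 × 10⁻²⁸ = 6.06 × 10⁵ m/s = 606 km/s.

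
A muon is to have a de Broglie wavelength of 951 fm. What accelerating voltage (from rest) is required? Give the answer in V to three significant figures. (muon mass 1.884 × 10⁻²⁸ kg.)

p = h/λ = 6.626 × 10⁻³⁴ / 9.510 × 10⁻¹³ = 6.967 × 10⁻²² kg·m/s.
KE = p²/(2m) = 1.288 × 10⁻¹⁵ J.
V = KE/e = 1.288 × 10⁻¹⁵ / (1.602 × 10⁻¹⁹) = 8040 V.

V = 8040 V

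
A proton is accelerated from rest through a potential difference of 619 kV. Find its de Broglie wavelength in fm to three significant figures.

KE = eV = 1.602 × 10⁻¹⁹ × 6.190 × 10⁵ = 9.916 × 10⁻¹⁴ J.
p = √(2mKE) = √(2 × 1.673 × 10⁻²⁷ × 9.916 × 10⁻¹⁴) = 1.822 × 10⁻²⁰ kg·m/s.
λ = h/p = 6.626 × 10⁻³⁴ / 1.822 × 10⁻²⁰ = 3.64 × 10⁻¹⁴ m = 36.4 fm.

λ = 36.4 fm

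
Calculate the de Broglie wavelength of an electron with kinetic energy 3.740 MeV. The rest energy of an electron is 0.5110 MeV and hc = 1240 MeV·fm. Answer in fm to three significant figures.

λ = 294 fm

Total energy E = KE + m₀c² = 3.740 + 0.5110 = 4.2510 MeV.
(pc)² = E² − (m₀c²)² = (4.2510)² − (0.5110)² = 17.81 MeV², so pc = 4.220 MeV.
λ = hc/(pc) = 1240 MeV·fm / 4.220 MeV = 294 fm.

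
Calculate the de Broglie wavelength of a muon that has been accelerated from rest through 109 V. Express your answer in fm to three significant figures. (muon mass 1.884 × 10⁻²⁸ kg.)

λ = 8170 fm

KE = eV = 1.602 × 10⁻¹⁹ × 109.0 = 1.746 × 10⁻¹⁷ J.
p = √(2mKE) = √(2 × 1.884 × 10⁻²⁸ × 1.746 × 10⁻¹⁷) = 8.111 × 10⁻²³ kg·m/s.
λ = h/p = 6.626 × 10⁻³⁴ / 8.111 × 10⁻²³ = 8.17 × 10⁻¹² m = 8170 fm.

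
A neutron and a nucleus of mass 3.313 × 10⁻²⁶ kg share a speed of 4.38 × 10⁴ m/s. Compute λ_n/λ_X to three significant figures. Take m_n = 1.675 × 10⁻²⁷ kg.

At fixed v, p = mv so λ = h/(mv) ∝ 1/m.
λ_n/λ_X = m_X/m_n = 3.313 × 10⁻²⁶/1.675 × 10⁻²⁷ = 19.8.

λ_n/λ_X = 19.8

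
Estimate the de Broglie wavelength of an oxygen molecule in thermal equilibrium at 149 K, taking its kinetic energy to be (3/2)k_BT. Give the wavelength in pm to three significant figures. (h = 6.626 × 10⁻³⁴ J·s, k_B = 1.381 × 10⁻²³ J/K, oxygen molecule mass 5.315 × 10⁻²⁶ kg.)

λ = 36.6 pm

KE = (3/2)k_BT = 1.5 × 1.381 × 10⁻²³ × 149 = 3.087 × 10⁻²¹ J.
p = √(2mKE) = √(2 × 5.315 × 10⁻²⁶ × 3.087 × 10⁻²¹) = 1.811 × 10⁻²³ kg·m/s.
λ = h/p = 3.66 × 10⁻¹¹ m = 36.6 pm.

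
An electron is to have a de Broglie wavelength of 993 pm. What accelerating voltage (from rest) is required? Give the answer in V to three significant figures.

p = h/λ = 6.626 × 10⁻³⁴ / 9.930 × 10⁻¹⁰ = 6.673 × 10⁻²⁵ kg·m/s.
KE = p²/(2m) = 2.444 × 10⁻¹⁹ J.
V = KE/e = 2.444 × 10⁻¹⁹ / (1.602 × 10⁻¹⁹) = 1.53 V.

V = 1.53 V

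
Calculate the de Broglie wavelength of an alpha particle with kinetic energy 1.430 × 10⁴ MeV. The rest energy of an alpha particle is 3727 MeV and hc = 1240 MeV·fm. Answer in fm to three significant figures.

Total energy E = KE + m₀c² = 1.430 × 10⁴ + 3727 = 18027 MeV.
(pc)² = E² − (m₀c²)² = (18027)² − (3727)² = 3.111 × 10⁸ MeV², so pc = 1.764 × 10⁴ MeV.
λ = hc/(pc) = 1240 MeV·fm / 1.764 × 10⁴ MeV = 0.0703 fm.

λ = 0.0703 fm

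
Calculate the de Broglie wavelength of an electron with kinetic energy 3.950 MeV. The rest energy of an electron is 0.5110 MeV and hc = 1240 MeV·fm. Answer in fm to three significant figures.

λ = 280 fm

Total energy E = KE + m₀c² = 3.950 + 0.5110 = 4.4610 MeV.
(pc)² = E² − (m₀c²)² = (4.4610)² − (0.5110)² = 19.64 MeV², so pc = 4.432 MeV.
λ = hc/(pc) = 1240 MeV·fm / 4.432 MeV = 280 fm.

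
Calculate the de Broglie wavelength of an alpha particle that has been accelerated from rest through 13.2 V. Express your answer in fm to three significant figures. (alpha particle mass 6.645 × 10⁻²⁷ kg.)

λ = 2790 fm

KE = 2eV = 2 × 1.602 × 10⁻¹⁹ × 13.20 = 4.229 × 10⁻¹⁸ J.
p = √(2mKE) = √(2 × 6.645 × 10⁻²⁷ × 4.229 × 10⁻¹⁸) = 2.371 × 10⁻²² kg·m/s.
λ = h/p = 6.626 × 10⁻³⁴ / 2.371 × 10⁻²² = 2.79 × 10⁻¹² m = 2790 fm.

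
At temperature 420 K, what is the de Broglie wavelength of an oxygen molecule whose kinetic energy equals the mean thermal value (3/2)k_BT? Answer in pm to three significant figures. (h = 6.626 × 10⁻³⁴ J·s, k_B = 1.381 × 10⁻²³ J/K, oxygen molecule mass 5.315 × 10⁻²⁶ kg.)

KE = (3/2)k_BT = 1.5 × 1.381 × 10⁻²³ × 420 = 8.700 × 10⁻²¹ J.
p = √(2mKE) = √(2 × 5.315 × 10⁻²⁶ × 8.700 × 10⁻²¹) = 3.041 × 10⁻²³ kg·m/s.
λ = h/p = 2.18 × 10⁻¹¹ m = 21.8 pm.

λ = 21.8 pm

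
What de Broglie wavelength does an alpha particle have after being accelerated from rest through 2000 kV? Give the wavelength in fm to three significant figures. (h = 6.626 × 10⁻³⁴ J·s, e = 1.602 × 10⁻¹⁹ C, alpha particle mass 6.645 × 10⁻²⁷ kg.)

λ = 7.18 fm

KE = 2eV = 2 × 1.602 × 10⁻¹⁹ × 2.000 × 10⁶ = 6.408 × 10⁻¹³ J.
p = √(2mKE) = √(2 × 6.645 × 10⁻²⁷ × 6.408 × 10⁻¹³) = 9.228 × 10⁻²⁰ kg·m/s.
λ = h/p = 6.626 × 10⁻³⁴ / 9.228 × 10⁻²⁰ = 7.18 × 10⁻¹⁵ m = 7.18 fm.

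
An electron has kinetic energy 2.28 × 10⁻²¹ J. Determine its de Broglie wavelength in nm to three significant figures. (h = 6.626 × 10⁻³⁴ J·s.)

p = √(2mKE) = √(2 × 9.109 × 10⁻³¹ × 2.280 × 10⁻²¹) = 6.445 × 10⁻²⁶ kg·m/s.
λ = h/p = 6.626 × 10⁻³⁴ / 6.445 × 10⁻²⁶ = 1.03 × 10⁻⁸ m = 10.3 nm.

λ = 10.3 nm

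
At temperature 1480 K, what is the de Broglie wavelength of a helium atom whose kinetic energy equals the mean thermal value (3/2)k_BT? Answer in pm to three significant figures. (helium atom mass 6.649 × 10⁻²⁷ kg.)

λ = 32.8 pm

KE = (3/2)k_BT = 1.5 × 1.381 × 10⁻²³ × 1480 = 3.066 × 10⁻²⁰ J.
p = √(2mKE) = √(2 × 6.649 × 10⁻²⁷ × 3.066 × 10⁻²⁰) = 2.019 × 10⁻²³ kg·m/s.
λ = h/p = 3.28 × 10⁻¹¹ m = 32.8 pm.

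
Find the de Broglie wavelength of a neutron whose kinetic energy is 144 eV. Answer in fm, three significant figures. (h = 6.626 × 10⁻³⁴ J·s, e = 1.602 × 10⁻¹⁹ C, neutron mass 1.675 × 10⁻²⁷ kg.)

KE = 144 eV = 2.307 × 10⁻¹⁷ J.
p = √(2mKE) = √(2 × 1.675 × 10⁻²⁷ × 2.307 × 10⁻¹⁷) = 2.780 × 10⁻²² kg·m/s.
λ = h/p = 6.626 × 10⁻³⁴ / 2.780 × 10⁻²² = 2.38 × 10⁻¹² m = 2380 fm.

λ = 2380 fm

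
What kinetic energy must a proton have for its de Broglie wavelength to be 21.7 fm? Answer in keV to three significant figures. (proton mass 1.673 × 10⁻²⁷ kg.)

KE = 1740 keV

p = h/λ = 6.626 × 10⁻³⁴ / 2.170 × 10⁻¹⁴ = 3.053 × 10⁻²⁰ kg·m/s.
KE = p²/(2m) = (3.053 × 10⁻²⁰)² / (2 × 1.673 × 10⁻²⁷) = 2.786 × 10⁻¹³ J = 1740 keV.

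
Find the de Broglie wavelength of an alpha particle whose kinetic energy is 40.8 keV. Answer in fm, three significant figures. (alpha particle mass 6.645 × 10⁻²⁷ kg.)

KE = 40.8 keV = 6.536 × 10⁻¹⁵ J.
p = √(2mKE) = √(2 × 6.645 × 10⁻²⁷ × 6.536 × 10⁻¹⁵) = 9.320 × 10⁻²¹ kg·m/s.
λ = h/p = 6.626 × 10⁻³⁴ / 9.320 × 10⁻²¹ = 7.11 × 10⁻¹⁴ m = 71.1 fm.

λ = 71.1 fm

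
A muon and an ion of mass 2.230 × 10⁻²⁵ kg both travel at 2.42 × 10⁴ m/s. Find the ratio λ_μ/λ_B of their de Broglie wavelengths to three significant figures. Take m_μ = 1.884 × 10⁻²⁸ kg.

At fixed v, p = mv so λ = h/(mv) ∝ 1/m.
λ_μ/λ_B = m_B/m_μ = 2.230 × 10⁻²⁵/1.884 × 10⁻²⁸ = 1180.

λ_μ/λ_B = 1180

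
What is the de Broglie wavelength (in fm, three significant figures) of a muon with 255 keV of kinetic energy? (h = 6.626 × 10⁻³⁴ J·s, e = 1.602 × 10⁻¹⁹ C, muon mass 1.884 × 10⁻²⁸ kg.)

KE = 255 keV = 4.085 × 10⁻¹⁴ J.
p = √(2mKE) = √(2 × 1.884 × 10⁻²⁸ × 4.085 × 10⁻¹⁴) = 3.923 × 10⁻²¹ kg·m/s.
λ = h/p = 6.626 × 10⁻³⁴ / 3.923 × 10⁻²¹ = 1.69 × 10⁻¹³ m = 169 fm.

λ = 169 fm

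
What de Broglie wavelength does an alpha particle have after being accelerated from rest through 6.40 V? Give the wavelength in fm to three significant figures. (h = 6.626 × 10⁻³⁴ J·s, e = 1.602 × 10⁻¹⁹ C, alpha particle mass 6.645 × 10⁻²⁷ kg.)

λ = 4010 fm

KE = 2eV = 2 × 1.602 × 10⁻¹⁹ × 6.400 = 2.051 × 10⁻¹⁸ J.
p = √(2mKE) = √(2 × 6.645 × 10⁻²⁷ × 2.051 × 10⁻¹⁸) = 1.651 × 10⁻²² kg·m/s.
λ = h/p = 6.626 × 10⁻³⁴ / 1.651 × 10⁻²² = 4.01 × 10⁻¹² m = 4010 fm.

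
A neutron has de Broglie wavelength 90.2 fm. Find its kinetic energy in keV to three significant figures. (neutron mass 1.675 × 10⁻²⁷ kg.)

KE = 101 keV

p = h/λ = 6.626 × 10⁻³⁴ / 9.020 × 10⁻¹⁴ = 7.346 × 10⁻²¹ kg·m/s.
KE = p²/(2m) = (7.346 × 10⁻²¹)² / (2 × 1.675 × 10⁻²⁷) = 1.611 × 10⁻¹⁴ J = 101 keV.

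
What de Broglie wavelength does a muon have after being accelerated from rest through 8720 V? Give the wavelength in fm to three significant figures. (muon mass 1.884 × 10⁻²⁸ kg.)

KE = eV = 1.602 × 10⁻¹⁹ × 8720 = 1.397 × 10⁻¹⁵ J.
p = √(2mKE) = √(2 × 1.884 × 10⁻²⁸ × 1.397 × 10⁻¹⁵) = 7.255 × 10⁻²² kg·m/s.
λ = h/p = 6.626 × 10⁻³⁴ / 7.255 × 10⁻²² = 9.13 × 10⁻¹³ m = 913 fm.

λ = 913 fm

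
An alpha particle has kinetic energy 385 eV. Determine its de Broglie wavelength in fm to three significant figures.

KE = 385 eV = 6.168 × 10⁻¹⁷ J.
p = √(2mKE) = √(2 × 6.645 × 10⁻²⁷ × 6.168 × 10⁻¹⁷) = 9.054 × 10⁻²² kg·m/s.
λ = h/p = 6.626 × 10⁻³⁴ / 9.054 × 10⁻²² = 7.32 × 10⁻¹³ m = 732 fm.

λ = 732 fm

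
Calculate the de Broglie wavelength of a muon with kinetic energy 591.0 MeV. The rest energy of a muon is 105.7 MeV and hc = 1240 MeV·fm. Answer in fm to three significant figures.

λ = 1.80 fm

Total energy E = KE + m₀c² = 591.0 + 105.7 = 696.7 MeV.
(pc)² = E² − (m₀c²)² = (696.7)² − (105.7)² = 4.742 × 10⁵ MeV², so pc = 688.6 MeV.
λ = hc/(pc) = 1240 MeV·fm / 688.6 MeV = 1.80 fm.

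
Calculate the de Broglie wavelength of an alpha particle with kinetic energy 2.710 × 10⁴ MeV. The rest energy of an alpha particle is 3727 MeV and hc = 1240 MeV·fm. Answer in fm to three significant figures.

λ = 0.0405 fm

Total energy E = KE + m₀c² = 2.710 × 10⁴ + 3727 = 30827 MeV.
(pc)² = E² − (m₀c²)² = (30827)² − (3727)² = 9.364 × 10⁸ MeV², so pc = 3.060 × 10⁴ MeV.
λ = hc/(pc) = 1240 MeV·fm / 3.060 × 10⁴ MeV = 0.0405 fm.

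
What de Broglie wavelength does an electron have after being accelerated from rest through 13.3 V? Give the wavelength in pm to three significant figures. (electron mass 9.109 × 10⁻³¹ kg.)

λ = 336 pm

KE = eV = 1.602 × 10⁻¹⁹ × 13.30 = 2.131 × 10⁻¹⁸ J.
p = √(2mKE) = √(2 × 9.109 × 10⁻³¹ × 2.131 × 10⁻¹⁸) = 1.970 × 10⁻²⁴ kg·m/s.
λ = h/p = 6.626 × 10⁻³⁴ / 1.970 × 10⁻²⁴ = 3.36 × 10⁻¹⁰ m = 336 pm.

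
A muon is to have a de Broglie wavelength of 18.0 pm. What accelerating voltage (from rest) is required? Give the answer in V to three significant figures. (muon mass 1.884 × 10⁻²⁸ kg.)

p = h/λ = 6.626 × 10⁻³⁴ / 1.800 × 10⁻¹¹ = 3.681 × 10⁻²³ kg·m/s.
KE = p²/(2m) = 3.596 × 10⁻¹⁸ J.
V = KE/e = 3.596 × 10⁻¹⁸ / (1.602 × 10⁻¹⁹) = 22.4 V.

V = 22.4 V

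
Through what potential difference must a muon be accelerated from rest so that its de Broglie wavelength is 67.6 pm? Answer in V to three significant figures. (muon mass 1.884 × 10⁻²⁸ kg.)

p = h/λ = 6.626 × 10⁻³⁴ / 6.760 × 10⁻¹¹ = 9.802 × 10⁻²⁴ kg·m/s.
KE = p²/(2m) = 2.550 × 10⁻¹⁹ J.
V = KE/e = 2.550 × 10⁻¹⁹ / (1.602 × 10⁻¹⁹) = 1.59 V.

V = 1.59 V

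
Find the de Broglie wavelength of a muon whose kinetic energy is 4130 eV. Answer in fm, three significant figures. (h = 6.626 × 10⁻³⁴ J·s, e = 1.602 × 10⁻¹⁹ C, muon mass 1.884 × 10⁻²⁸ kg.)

λ = 1330 fm

KE = 4130 eV = 6.616 × 10⁻¹⁶ J.
p = √(2mKE) = √(2 × 1.884 × 10⁻²⁸ × 6.616 × 10⁻¹⁶) = 4.993 × 10⁻²² kg·m/s.
λ = h/p = 6.626 × 10⁻³⁴ / 4.993 × 10⁻²² = 1.33 × 10⁻¹² m = 1330 fm.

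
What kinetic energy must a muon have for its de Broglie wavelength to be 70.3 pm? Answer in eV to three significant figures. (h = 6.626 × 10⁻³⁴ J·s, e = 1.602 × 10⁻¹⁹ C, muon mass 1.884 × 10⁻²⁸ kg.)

p = h/λ = 6.626 × 10⁻³⁴ / 7.030 × 10⁻¹¹ = 9.425 × 10⁻²⁴ kg·m/s.
KE = p²/(2m) = (9.425 × 10⁻²⁴)² / (2 × 1.884 × 10⁻²⁸) = 2.358 × 10⁻¹⁹ J = 1.47 eV.

KE = 1.47 eV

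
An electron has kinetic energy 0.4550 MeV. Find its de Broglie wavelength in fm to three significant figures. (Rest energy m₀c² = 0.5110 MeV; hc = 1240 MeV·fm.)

λ = 1510 fm

Total energy E = KE + m₀c² = 0.4550 + 0.5110 = 0.9660 MeV.
(pc)² = E² − (m₀c²)² = (0.9660)² − (0.5110)² = 0.6720 MeV², so pc = 0.8198 MeV.
λ = hc/(pc) = 1240 MeV·fm / 0.8198 MeV = 1510 fm.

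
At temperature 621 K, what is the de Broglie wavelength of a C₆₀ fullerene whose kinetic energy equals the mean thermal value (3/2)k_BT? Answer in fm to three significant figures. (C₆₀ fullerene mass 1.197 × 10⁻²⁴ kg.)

KE = (3/2)k_BT = 1.5 × 1.381 × 10⁻²³ × 621 = 1.286 × 10⁻²⁰ J.
p = √(2mKE) = √(2 × 1.197 × 10⁻²⁴ × 1.286 × 10⁻²⁰) = 1.755 × 10⁻²² kg·m/s.
λ = h/p = 3.78 × 10⁻¹² m = 3780 fm.

λ = 3780 fm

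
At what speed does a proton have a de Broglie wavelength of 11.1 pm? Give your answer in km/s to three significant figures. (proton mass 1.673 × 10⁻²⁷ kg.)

p = h/λ = 6.626 × 10⁻³⁴ / 1.110 × 10⁻¹¹ = 5.969 × 10⁻²³ kg·m/s.
v = p/m = 5.969 × 10⁻²³ / 1.673 × 10⁻²⁷ = 3.57 × 10⁴ m/s = 35.7 km/s.

v = 35.7 km/s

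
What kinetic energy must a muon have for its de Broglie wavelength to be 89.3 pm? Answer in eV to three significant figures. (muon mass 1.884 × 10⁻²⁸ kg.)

KE = 0.912 eV

p = h/λ = 6.626 × 10⁻³⁴ / 8.930 × 10⁻¹¹ = 7.420 × 10⁻²⁴ kg·m/s.
KE = p²/(2m) = (7.420 × 10⁻²⁴)² / (2 × 1.884 × 10⁻²⁸) = 1.461 × 10⁻¹⁹ J = 0.912 eV.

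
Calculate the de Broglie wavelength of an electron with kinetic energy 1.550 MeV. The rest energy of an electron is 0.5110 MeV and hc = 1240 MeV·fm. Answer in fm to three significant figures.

λ = 621 fm

Total energy E = KE + m₀c² = 1.550 + 0.5110 = 2.0610 MeV.
(pc)² = E² − (m₀c²)² = (2.0610)² − (0.5110)² = 3.987 MeV², so pc = 1.997 MeV.
λ = hc/(pc) = 1240 MeV·fm / 1.997 MeV = 621 fm.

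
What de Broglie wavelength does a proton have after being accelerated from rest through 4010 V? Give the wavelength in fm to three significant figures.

λ = 452 fm

KE = eV = 1.602 × 10⁻¹⁹ × 4010 = 6.424 × 10⁻¹⁶ J.
p = √(2mKE) = √(2 × 1.673 × 10⁻²⁷ × 6.424 × 10⁻¹⁶) = 1.466 × 10⁻²¹ kg·m/s.
λ = h/p = 6.626 × 10⁻³⁴ / 1.466 × 10⁻²¹ = 4.52 × 10⁻¹³ m = 452 fm.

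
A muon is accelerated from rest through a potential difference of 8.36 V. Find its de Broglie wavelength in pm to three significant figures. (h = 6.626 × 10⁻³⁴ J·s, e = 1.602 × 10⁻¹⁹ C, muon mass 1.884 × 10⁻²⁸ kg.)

KE = eV = 1.602 × 10⁻¹⁹ × 8.360 = 1.339 × 10⁻¹⁸ J.
p = √(2mKE) = √(2 × 1.884 × 10⁻²⁸ × 1.339 × 10⁻¹⁸) = 2.246 × 10⁻²³ kg·m/s.
λ = h/p = 6.626 × 10⁻³⁴ / 2.246 × 10⁻²³ = 2.95 × 10⁻¹¹ m = 29.5 pm.

λ = 29.5 pm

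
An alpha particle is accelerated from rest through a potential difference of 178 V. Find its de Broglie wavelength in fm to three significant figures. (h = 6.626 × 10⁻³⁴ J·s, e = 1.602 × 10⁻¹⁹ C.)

KE = 2eV = 2 × 1.602 × 10⁻¹⁹ × 178.0 = 5.703 × 10⁻¹⁷ J.
p = √(2mKE) = √(2 × 6.645 × 10⁻²⁷ × 5.703 × 10⁻¹⁷) = 8.706 × 10⁻²² kg·m/s.
λ = h/p = 6.626 × 10⁻³⁴ / 8.706 × 10⁻²² = 7.61 × 10⁻¹³ m = 761 fm.

λ = 761 fm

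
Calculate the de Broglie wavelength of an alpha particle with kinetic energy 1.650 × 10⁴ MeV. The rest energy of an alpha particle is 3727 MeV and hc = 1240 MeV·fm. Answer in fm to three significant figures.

λ = 0.0624 fm

Total energy E = KE + m₀c² = 1.650 × 10⁴ + 3727 = 20227 MeV.
(pc)² = E² − (m₀c²)² = (20227)² − (3727)² = 3.952 × 10⁸ MeV², so pc = 1.988 × 10⁴ MeV.
λ = hc/(pc) = 1240 MeV·fm / 1.988 × 10⁴ MeV = 0.0624 fm.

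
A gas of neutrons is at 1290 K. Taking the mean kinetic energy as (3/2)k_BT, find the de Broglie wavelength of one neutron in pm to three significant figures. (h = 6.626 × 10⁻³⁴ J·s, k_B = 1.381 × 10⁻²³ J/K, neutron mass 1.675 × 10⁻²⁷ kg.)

λ = 70.0 pm

KE = (3/2)k_BT = 1.5 × 1.381 × 10⁻²³ × 1290 = 2.672 × 10⁻²⁰ J.
p = √(2mKE) = √(2 × 1.675 × 10⁻²⁷ × 2.672 × 10⁻²⁰) = 9.461 × 10⁻²⁴ kg·m/s.
λ = h/p = 7.00 × 10⁻¹¹ m = 70.0 pm.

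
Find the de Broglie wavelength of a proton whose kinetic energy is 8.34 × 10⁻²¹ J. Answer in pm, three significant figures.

p = √(2mKE) = √(2 × 1.673 × 10⁻²⁷ × 8.340 × 10⁻²¹) = 5.283 × 10⁻²⁴ kg·m/s.
λ = h/p = 6.626 × 10⁻³⁴ / 5.283 × 10⁻²⁴ = 1.25 × 10⁻¹⁰ m = 125 pm.

λ = 125 pm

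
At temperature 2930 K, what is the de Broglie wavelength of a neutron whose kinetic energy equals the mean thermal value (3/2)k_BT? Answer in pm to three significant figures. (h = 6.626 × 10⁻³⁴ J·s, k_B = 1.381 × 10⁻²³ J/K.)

λ = 46.5 pm

KE = (3/2)k_BT = 1.5 × 1.381 × 10⁻²³ × 2930 = 6.069 × 10⁻²⁰ J.
p = √(2mKE) = √(2 × 1.675 × 10⁻²⁷ × 6.069 × 10⁻²⁰) = 1.426 × 10⁻²³ kg·m/s.
λ = h/p = 4.65 × 10⁻¹¹ m = 46.5 pm.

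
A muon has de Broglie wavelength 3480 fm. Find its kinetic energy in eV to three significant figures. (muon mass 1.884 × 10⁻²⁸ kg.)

KE = 601 eV

p = h/λ = 6.626 × 10⁻³⁴ / 3.480 × 10⁻¹² = 1.904 × 10⁻²² kg·m/s.
KE = p²/(2m) = (1.904 × 10⁻²²)² / (2 × 1.884 × 10⁻²⁸) = 9.621 × 10⁻¹⁷ J = 601 eV.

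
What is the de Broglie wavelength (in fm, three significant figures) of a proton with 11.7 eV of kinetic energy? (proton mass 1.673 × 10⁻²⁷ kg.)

λ = 8370 fm

KE = 11.7 eV = 1.874 × 10⁻¹⁸ J.
p = √(2mKE) = √(2 × 1.673 × 10⁻²⁷ × 1.874 × 10⁻¹⁸) = 7.919 × 10⁻²³ kg·m/s.
λ = h/p = 6.626 × 10⁻³⁴ / 7.919 × 10⁻²³ = 8.37 × 10⁻¹² m = 8370 fm.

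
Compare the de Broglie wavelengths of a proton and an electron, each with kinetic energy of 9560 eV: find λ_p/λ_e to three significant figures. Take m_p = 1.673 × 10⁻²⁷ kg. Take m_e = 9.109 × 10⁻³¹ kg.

λ_p/λ_e = 0.0233

At fixed KE, p = √(2mKE) so λ = h/p ∝ 1/√m.
λ_p/λ_e = √(m_e/m_p) = √(9.109 × 10⁻³¹/1.673 × 10⁻²⁷) = √(5.445 × 10⁻⁴) = 0.0233.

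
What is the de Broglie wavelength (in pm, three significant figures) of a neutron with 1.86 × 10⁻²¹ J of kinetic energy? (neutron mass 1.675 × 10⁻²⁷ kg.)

p = √(2mKE) = √(2 × 1.675 × 10⁻²⁷ × 1.860 × 10⁻²¹) = 2.496 × 10⁻²⁴ kg·m/s.
λ = h/p = 6.626 × 10⁻³⁴ / 2.496 × 10⁻²⁴ = 2.65 × 10⁻¹⁰ m = 265 pm.

λ = 265 pm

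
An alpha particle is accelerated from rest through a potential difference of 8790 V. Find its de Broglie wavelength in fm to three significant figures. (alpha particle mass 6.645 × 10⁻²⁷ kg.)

KE = 2eV = 2 × 1.602 × 10⁻¹⁹ × 8790 = 2.816 × 10⁻¹⁵ J.
p = √(2mKE) = √(2 × 6.645 × 10⁻²⁷ × 2.816 × 10⁻¹⁵) = 6.118 × 10⁻²¹ kg·m/s.
λ = h/p = 6.626 × 10⁻³⁴ / 6.118 × 10⁻²¹ = 1.08 × 10⁻¹³ m = 108 fm.

λ = 108 fm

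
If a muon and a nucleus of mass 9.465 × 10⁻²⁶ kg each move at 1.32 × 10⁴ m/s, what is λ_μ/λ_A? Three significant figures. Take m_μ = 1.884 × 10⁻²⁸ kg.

λ_μ/λ_A = 502

At fixed v, p = mv so λ = h/(mv) ∝ 1/m.
λ_μ/λ_A = m_A/m_μ = 9.465 × 10⁻²⁶/1.884 × 10⁻²⁸ = 502.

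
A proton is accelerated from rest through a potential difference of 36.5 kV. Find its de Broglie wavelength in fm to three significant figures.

KE = eV = 1.602 × 10⁻¹⁹ × 3.650 × 10⁴ = 5.847 × 10⁻¹⁵ J.
p = √(2mKE) = √(2 × 1.673 × 10⁻²⁷ × 5.847 × 10⁻¹⁵) = 4.423 × 10⁻²¹ kg·m/s.
λ = h/p = 6.626 × 10⁻³⁴ / 4.423 × 10⁻²¹ = 1.50 × 10⁻¹³ m = 150 fm.

λ = 150 fm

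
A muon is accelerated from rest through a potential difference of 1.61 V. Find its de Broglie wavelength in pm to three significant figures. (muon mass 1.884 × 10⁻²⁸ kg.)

KE = eV = 1.602 × 10⁻¹⁹ × 1.610 = 2.579 × 10⁻¹⁹ J.
p = √(2mKE) = √(2 × 1.884 × 10⁻²⁸ × 2.579 × 10⁻¹⁹) = 9.858 × 10⁻²⁴ kg·m/s.
λ = h/p = 6.626 × 10⁻³⁴ / 9.858 × 10⁻²⁴ = 6.72 × 10⁻¹¹ m = 67.2 pm.

λ = 67.2 pm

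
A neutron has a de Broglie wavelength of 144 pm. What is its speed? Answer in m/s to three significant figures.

p = h/λ = 6.626 × 10⁻³⁴ / 1.440 × 10⁻¹⁰ = 4.601 × 10⁻²⁴ kg·m/s.
v = p/m = 4.601 × 10⁻²⁴ / 1.675 × 10⁻²⁷ = 2.75 × 10³ m/s = 2750 m/s.

v = 2750 m/s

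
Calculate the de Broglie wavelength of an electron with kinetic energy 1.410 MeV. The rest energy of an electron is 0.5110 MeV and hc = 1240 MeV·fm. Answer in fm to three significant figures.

Total energy E = KE + m₀c² = 1.410 + 0.5110 = 1.9210 MeV.
(pc)² = E² − (m₀c²)² = (1.9210)² − (0.5110)² = 3.429 MeV², so pc = 1.852 MeV.
λ = hc/(pc) = 1240 MeV·fm / 1.852 MeV = 670 fm.

λ = 670 fm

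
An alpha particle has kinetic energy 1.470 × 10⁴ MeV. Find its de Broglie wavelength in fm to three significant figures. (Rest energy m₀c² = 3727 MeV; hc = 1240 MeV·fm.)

Total energy E = KE + m₀c² = 1.470 × 10⁴ + 3727 = 18427 MeV.
(pc)² = E² − (m₀c²)² = (18427)² − (3727)² = 3.257 × 10⁸ MeV², so pc = 1.805 × 10⁴ MeV.
λ = hc/(pc) = 1240 MeV·fm / 1.805 × 10⁴ MeV = 0.0687 fm.

λ = 0.0687 fm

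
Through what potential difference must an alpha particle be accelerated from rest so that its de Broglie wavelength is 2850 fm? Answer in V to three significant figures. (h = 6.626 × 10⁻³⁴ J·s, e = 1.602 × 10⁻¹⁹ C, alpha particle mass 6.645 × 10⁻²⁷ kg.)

p = h/λ = 6.626 × 10⁻³⁴ / 2.850 × 10⁻¹² = 2.325 × 10⁻²² kg·m/s.
KE = p²/(2m) = 4.067 × 10⁻¹⁸ J.
V = KE/2e = 4.067 × 10⁻¹⁸ / (2 × 1.602 × 10⁻¹⁹) = 12.7 V.

V = 12.7 V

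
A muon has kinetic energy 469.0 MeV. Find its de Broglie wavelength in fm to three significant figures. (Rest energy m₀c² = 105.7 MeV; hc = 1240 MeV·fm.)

Total energy E = KE + m₀c² = 469.0 + 105.7 = 574.7 MeV.
(pc)² = E² − (m₀c²)² = (574.7)² − (105.7)² = 3.191 × 10⁵ MeV², so pc = 564.9 MeV.
λ = hc/(pc) = 1240 MeV·fm / 564.9 MeV = 2.20 fm.

λ = 2.20 fm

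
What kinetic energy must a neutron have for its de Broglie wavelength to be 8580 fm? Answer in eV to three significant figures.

KE = 11.1 eV

p = h/λ = 6.626 × 10⁻³⁴ / 8.580 × 10⁻¹² = 7.723 × 10⁻²³ kg·m/s.
KE = p²/(2m) = (7.723 × 10⁻²³)² / (2 × 1.675 × 10⁻²⁷) = 1.780 × 10⁻¹⁸ J = 11.1 eV.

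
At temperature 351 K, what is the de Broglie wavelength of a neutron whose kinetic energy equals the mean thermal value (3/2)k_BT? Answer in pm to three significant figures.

KE = (3/2)k_BT = 1.5 × 1.381 × 10⁻²³ × 351 = 7.271 × 10⁻²¹ J.
p = √(2mKE) = √(2 × 1.675 × 10⁻²⁷ × 7.271 × 10⁻²¹) = 4.935 × 10⁻²⁴ kg·m/s.
λ = h/p = 1.34 × 10⁻¹⁰ m = 134 pm.

λ = 134 pm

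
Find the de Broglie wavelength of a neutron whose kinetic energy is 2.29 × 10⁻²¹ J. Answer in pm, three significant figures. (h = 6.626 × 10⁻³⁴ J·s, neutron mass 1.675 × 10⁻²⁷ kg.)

λ = 239 pm

p = √(2mKE) = √(2 × 1.675 × 10⁻²⁷ × 2.290 × 10⁻²¹) = 2.770 × 10⁻²⁴ kg·m/s.
λ = h/p = 6.626 × 10⁻³⁴ / 2.770 × 10⁻²⁴ = 2.39 × 10⁻¹⁰ m = 239 pm.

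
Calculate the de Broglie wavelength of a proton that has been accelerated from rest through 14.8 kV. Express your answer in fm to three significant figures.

KE = eV = 1.602 × 10⁻¹⁹ × 1.480 × 10⁴ = 2.371 × 10⁻¹⁵ J.
p = √(2mKE) = √(2 × 1.673 × 10⁻²⁷ × 2.371 × 10⁻¹⁵) = 2.817 × 10⁻²¹ kg·m/s.
λ = h/p = 6.626 × 10⁻³⁴ / 2.817 × 10⁻²¹ = 2.35 × 10⁻¹³ m = 235 fm.

λ = 235 fm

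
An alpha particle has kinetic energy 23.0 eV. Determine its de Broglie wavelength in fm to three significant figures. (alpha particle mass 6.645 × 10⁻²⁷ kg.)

λ = 2990 fm

KE = 23.0 eV = 3.685 × 10⁻¹⁸ J.
p = √(2mKE) = √(2 × 6.645 × 10⁻²⁷ × 3.685 × 10⁻¹⁸) = 2.213 × 10⁻²² kg·m/s.
λ = h/p = 6.626 × 10⁻³⁴ / 2.213 × 10⁻²² = 2.99 × 10⁻¹² m = 2990 fm.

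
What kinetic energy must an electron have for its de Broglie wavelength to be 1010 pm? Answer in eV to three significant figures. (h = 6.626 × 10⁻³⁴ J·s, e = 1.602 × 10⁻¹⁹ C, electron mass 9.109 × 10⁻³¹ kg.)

KE = 1.47 eV

p = h/λ = 6.626 × 10⁻³⁴ / 1.010 × 10⁻⁹ = 6.560 × 10⁻²⁵ kg·m/s.
KE = p²/(2m) = (6.560 × 10⁻²⁵)² / (2 × 9.109 × 10⁻³¹) = 2.362 × 10⁻¹⁹ J = 1.47 eV.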